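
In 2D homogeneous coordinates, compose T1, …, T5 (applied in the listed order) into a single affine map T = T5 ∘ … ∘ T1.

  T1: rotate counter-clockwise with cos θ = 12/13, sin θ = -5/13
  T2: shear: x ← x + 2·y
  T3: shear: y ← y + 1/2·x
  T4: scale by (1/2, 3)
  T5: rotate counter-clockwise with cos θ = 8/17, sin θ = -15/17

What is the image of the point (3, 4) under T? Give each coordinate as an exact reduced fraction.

T1 rotate counter-clockwise with cos θ = 12/13, sin θ = -5/13: (3, 4) → (56/13, 33/13)
T2 shear: x ← x + 2·y: (56/13, 33/13) → (122/13, 33/13)
T3 shear: y ← y + 1/2·x: (122/13, 33/13) → (122/13, 94/13)
T4 scale by (1/2, 3): (122/13, 94/13) → (61/13, 282/13)
T5 rotate counter-clockwise with cos θ = 8/17, sin θ = -15/17: (61/13, 282/13) → (4718/221, 1341/221)

T(p) = (4718/221, 1341/221)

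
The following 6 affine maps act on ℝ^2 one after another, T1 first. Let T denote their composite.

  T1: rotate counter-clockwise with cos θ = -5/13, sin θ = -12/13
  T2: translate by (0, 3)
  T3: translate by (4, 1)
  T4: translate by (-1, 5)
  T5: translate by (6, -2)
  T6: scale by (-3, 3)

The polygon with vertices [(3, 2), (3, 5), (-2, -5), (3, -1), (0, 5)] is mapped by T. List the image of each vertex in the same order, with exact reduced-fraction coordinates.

image vertices: (-378/13, 135/13), (-486/13, 90/13), (-201/13, 420/13), (-270/13, 180/13), (-531/13, 198/13)

T1 rotate counter-clockwise with cos θ = -5/13, sin θ = -12/13: (3, 2) → (9/13, -46/13); (3, 5) → (45/13, -61/13); (-2, -5) → (-50/13, 49/13); (3, -1) → (-27/13, -31/13); (0, 5) → (60/13, -25/13)
T2 translate by (0, 3): (9/13, -46/13) → (9/13, -7/13); (45/13, -61/13) → (45/13, -22/13); (-50/13, 49/13) → (-50/13, 88/13); (-27/13, -31/13) → (-27/13, 8/13); (60/13, -25/13) → (60/13, 14/13)
T3 translate by (4, 1): (9/13, -7/13) → (61/13, 6/13); (45/13, -22/13) → (97/13, -9/13); (-50/13, 88/13) → (2/13, 101/13); (-27/13, 8/13) → (25/13, 21/13); (60/13, 14/13) → (112/13, 27/13)
T4 translate by (-1, 5): (61/13, 6/13) → (48/13, 71/13); (97/13, -9/13) → (84/13, 56/13); (2/13, 101/13) → (-11/13, 166/13); (25/13, 21/13) → (12/13, 86/13); (112/13, 27/13) → (99/13, 92/13)
T5 translate by (6, -2): (48/13, 71/13) → (126/13, 45/13); (84/13, 56/13) → (162/13, 30/13); (-11/13, 166/13) → (67/13, 140/13); (12/13, 86/13) → (90/13, 60/13); (99/13, 92/13) → (177/13, 66/13)
T6 scale by (-3, 3): (126/13, 45/13) → (-378/13, 135/13); (162/13, 30/13) → (-486/13, 90/13); (67/13, 140/13) → (-201/13, 420/13); (90/13, 60/13) → (-270/13, 180/13); (177/13, 66/13) → (-531/13, 198/13)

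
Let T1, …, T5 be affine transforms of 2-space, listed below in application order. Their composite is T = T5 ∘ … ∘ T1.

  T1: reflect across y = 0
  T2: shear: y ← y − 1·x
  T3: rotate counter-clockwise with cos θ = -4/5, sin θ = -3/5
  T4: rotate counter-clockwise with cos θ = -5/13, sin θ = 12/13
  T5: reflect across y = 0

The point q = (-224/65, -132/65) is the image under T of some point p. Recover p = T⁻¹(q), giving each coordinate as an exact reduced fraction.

T1 = [1 0 0; 0 -1 0; 0 0 1]
T2·T1 = [1 0 0; -1 -1 0; 0 0 1]
T3·…·T1 = [-7/5 -3/5 0; 1/5 4/5 0; 0 0 1]
T4·…·T1 = [23/65 -33/65 0; -89/65 -56/65 0; 0 0 1]
T5·…·T1 = [23/65 -33/65 0; 89/65 56/65 0; 0 0 1]
det M = 1; M⁻¹ = [56/65 33/65 0; -89/65 23/65 0; 0 0 1]
M⁻¹ · (-224/65, -132/65)ᵀ = (-4, 4)ᵀ

p = (-4, 4)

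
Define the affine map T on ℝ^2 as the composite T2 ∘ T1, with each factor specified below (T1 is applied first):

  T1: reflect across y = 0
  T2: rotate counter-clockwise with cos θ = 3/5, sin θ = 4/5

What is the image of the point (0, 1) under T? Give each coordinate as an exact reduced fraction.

T(p) = (4/5, -3/5)

T1 reflect across y = 0: (0, 1) → (0, -1)
T2 rotate counter-clockwise with cos θ = 3/5, sin θ = 4/5: (0, -1) → (4/5, -3/5)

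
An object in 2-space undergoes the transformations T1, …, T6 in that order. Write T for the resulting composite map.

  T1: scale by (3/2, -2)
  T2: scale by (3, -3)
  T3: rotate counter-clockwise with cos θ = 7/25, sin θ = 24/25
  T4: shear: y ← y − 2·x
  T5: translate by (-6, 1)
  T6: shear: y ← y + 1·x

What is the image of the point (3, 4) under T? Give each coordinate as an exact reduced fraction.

T1 scale by (3/2, -2): (3, 4) → (9/2, -8)
T2 scale by (3, -3): (9/2, -8) → (27/2, 24)
T3 rotate counter-clockwise with cos θ = 7/25, sin θ = 24/25: (27/2, 24) → (-963/50, 492/25)
T4 shear: y ← y − 2·x: (-963/50, 492/25) → (-963/50, 291/5)
T5 translate by (-6, 1): (-963/50, 291/5) → (-1263/50, 296/5)
T6 shear: y ← y + 1·x: (-1263/50, 296/5) → (-1263/50, 1697/50)

T(p) = (-1263/50, 1697/50)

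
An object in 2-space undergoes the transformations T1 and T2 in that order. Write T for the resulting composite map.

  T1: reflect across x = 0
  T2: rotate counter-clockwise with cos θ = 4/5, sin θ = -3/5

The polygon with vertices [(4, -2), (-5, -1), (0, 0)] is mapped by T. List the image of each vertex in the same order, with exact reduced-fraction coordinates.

image vertices: (-22/5, 4/5), (17/5, -19/5), (0, 0)

T1 reflect across x = 0: (4, -2) → (-4, -2); (-5, -1) → (5, -1); (0, 0) → (0, 0)
T2 rotate counter-clockwise with cos θ = 4/5, sin θ = -3/5: (-4, -2) → (-22/5, 4/5); (5, -1) → (17/5, -19/5); (0, 0) → (0, 0)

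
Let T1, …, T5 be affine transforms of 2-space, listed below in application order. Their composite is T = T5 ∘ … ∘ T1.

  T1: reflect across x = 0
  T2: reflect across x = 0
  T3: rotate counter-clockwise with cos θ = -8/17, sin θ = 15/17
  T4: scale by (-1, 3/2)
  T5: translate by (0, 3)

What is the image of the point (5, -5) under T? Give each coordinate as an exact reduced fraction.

T(p) = (-35/17, 447/34)

T1 reflect across x = 0: (5, -5) → (-5, -5)
T2 reflect across x = 0: (-5, -5) → (5, -5)
T3 rotate counter-clockwise with cos θ = -8/17, sin θ = 15/17: (5, -5) → (35/17, 115/17)
T4 scale by (-1, 3/2): (35/17, 115/17) → (-35/17, 345/34)
T5 translate by (0, 3): (-35/17, 345/34) → (-35/17, 447/34)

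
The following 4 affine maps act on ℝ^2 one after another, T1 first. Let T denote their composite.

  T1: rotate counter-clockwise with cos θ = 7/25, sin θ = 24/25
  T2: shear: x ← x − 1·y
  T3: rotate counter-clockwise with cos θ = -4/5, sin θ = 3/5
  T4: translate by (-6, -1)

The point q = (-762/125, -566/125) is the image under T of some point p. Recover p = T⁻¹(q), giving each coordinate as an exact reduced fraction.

p = (3, 0)

T1 = [7/25 -24/25 0; 24/25 7/25 0; 0 0 1]
T2·T1 = [-17/25 -31/25 0; 24/25 7/25 0; 0 0 1]
T3·…·T1 = [-4/125 103/125 0; -147/125 -121/125 0; 0 0 1]
T4·…·T1 = [-4/125 103/125 -6; -147/125 -121/125 -1; 0 0 1]
det M = 1; M⁻¹ = [-121/125 -103/125 -829/125; 147/125 -4/125 878/125; 0 0 1]
M⁻¹ · (-762/125, -566/125)ᵀ = (3, 0)ᵀ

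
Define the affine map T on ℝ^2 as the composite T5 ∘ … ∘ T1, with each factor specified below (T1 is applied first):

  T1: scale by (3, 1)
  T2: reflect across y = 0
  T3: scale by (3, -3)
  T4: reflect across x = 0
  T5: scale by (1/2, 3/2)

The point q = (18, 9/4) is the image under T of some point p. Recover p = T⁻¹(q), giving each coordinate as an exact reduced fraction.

p = (-4, 1/2)

T1 = [3 0 0; 0 1 0; 0 0 1]
T2·T1 = [3 0 0; 0 -1 0; 0 0 1]
T3·…·T1 = [9 0 0; 0 3 0; 0 0 1]
T4·…·T1 = [-9 0 0; 0 3 0; 0 0 1]
T5·…·T1 = [-9/2 0 0; 0 9/2 0; 0 0 1]
det M = -81/4; M⁻¹ = [-2/9 0 0; 0 2/9 0; 0 0 1]
M⁻¹ · (18, 9/4)ᵀ = (-4, 1/2)ᵀ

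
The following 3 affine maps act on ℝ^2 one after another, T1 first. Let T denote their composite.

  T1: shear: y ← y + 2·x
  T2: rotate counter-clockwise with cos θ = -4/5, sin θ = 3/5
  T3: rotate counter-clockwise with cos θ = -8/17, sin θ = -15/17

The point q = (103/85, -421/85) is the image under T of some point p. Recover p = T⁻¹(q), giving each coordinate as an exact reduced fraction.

T1 = [1 0 0; 2 1 0; 0 0 1]
T2·T1 = [-2 -3/5 0; -1 -4/5 0; 0 0 1]
T3·…·T1 = [1/17 -36/85 0; 38/17 77/85 0; 0 0 1]
det M = 1; M⁻¹ = [77/85 36/85 0; -38/17 1/17 0; 0 0 1]
M⁻¹ · (103/85, -421/85)ᵀ = (-1, -3)ᵀ

p = (-1, -3)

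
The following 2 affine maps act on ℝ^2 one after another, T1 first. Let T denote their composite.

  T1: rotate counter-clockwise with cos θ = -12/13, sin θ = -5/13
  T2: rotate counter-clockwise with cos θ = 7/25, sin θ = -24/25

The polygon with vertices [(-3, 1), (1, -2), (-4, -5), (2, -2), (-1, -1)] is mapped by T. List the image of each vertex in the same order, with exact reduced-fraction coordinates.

image vertices: (359/325, -963/325), (302/325, 661/325), (2081/325, 8/325), (98/325, 914/325), (457/325, -49/325)

T1 rotate counter-clockwise with cos θ = -12/13, sin θ = -5/13: (-3, 1) → (41/13, 3/13); (1, -2) → (-22/13, 19/13); (-4, -5) → (23/13, 80/13); (2, -2) → (-34/13, 14/13); (-1, -1) → (7/13, 17/13)
T2 rotate counter-clockwise with cos θ = 7/25, sin θ = -24/25: (41/13, 3/13) → (359/325, -963/325); (-22/13, 19/13) → (302/325, 661/325); (23/13, 80/13) → (2081/325, 8/325); (-34/13, 14/13) → (98/325, 914/325); (7/13, 17/13) → (457/325, -49/325)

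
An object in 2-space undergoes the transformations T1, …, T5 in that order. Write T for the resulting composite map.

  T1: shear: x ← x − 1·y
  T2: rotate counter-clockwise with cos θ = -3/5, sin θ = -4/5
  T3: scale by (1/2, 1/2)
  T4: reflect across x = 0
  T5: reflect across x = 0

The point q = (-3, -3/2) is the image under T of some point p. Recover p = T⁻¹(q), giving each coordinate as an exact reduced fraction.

p = (3, -3)

T1 = [1 -1 0; 0 1 0; 0 0 1]
T2·T1 = [-3/5 7/5 0; -4/5 1/5 0; 0 0 1]
T3·…·T1 = [-3/10 7/10 0; -2/5 1/10 0; 0 0 1]
T4·…·T1 = [3/10 -7/10 0; -2/5 1/10 0; 0 0 1]
T5·…·T1 = [-3/10 7/10 0; -2/5 1/10 0; 0 0 1]
det M = 1/4; M⁻¹ = [2/5 -14/5 0; 8/5 -6/5 0; 0 0 1]
M⁻¹ · (-3, -3/2)ᵀ = (3, -3)ᵀ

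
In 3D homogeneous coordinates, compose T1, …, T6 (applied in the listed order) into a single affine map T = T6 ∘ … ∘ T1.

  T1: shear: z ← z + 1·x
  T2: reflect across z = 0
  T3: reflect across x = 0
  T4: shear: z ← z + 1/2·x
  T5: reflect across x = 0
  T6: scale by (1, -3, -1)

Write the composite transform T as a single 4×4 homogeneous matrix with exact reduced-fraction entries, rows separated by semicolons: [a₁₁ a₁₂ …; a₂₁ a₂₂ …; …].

T1 = [1 0 0 0; 0 1 0 0; 1 0 1 0; 0 0 0 1]
T2·T1 = [1 0 0 0; 0 1 0 0; -1 0 -1 0; 0 0 0 1]
T3·…·T1 = [-1 0 0 0; 0 1 0 0; -1 0 -1 0; 0 0 0 1]
T4·…·T1 = [-1 0 0 0; 0 1 0 0; -3/2 0 -1 0; 0 0 0 1]
T5·…·T1 = [1 0 0 0; 0 1 0 0; -3/2 0 -1 0; 0 0 0 1]
T6·…·T1 = [1 0 0 0; 0 -3 0 0; 3/2 0 1 0; 0 0 0 1]

T = [1 0 0 0; 0 -3 0 0; 3/2 0 1 0; 0 0 0 1]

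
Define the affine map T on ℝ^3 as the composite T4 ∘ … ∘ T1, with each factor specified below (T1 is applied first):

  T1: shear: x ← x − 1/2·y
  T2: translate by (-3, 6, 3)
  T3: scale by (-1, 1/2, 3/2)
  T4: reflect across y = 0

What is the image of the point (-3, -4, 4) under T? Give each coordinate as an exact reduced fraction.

T(p) = (4, -1, 21/2)

T1 shear: x ← x − 1/2·y: (-3, -4, 4) → (-1, -4, 4)
T2 translate by (-3, 6, 3): (-1, -4, 4) → (-4, 2, 7)
T3 scale by (-1, 1/2, 3/2): (-4, 2, 7) → (4, 1, 21/2)
T4 reflect across y = 0: (4, 1, 21/2) → (4, -1, 21/2)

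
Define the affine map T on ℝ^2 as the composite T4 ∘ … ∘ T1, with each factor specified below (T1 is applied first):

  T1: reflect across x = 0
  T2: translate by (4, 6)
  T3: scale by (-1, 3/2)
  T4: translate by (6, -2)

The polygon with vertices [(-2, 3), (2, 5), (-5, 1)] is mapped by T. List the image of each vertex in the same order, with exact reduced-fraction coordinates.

image vertices: (0, 23/2), (4, 29/2), (-3, 17/2)

T1 reflect across x = 0: (-2, 3) → (2, 3); (2, 5) → (-2, 5); (-5, 1) → (5, 1)
T2 translate by (4, 6): (2, 3) → (6, 9); (-2, 5) → (2, 11); (5, 1) → (9, 7)
T3 scale by (-1, 3/2): (6, 9) → (-6, 27/2); (2, 11) → (-2, 33/2); (9, 7) → (-9, 21/2)
T4 translate by (6, -2): (-6, 27/2) → (0, 23/2); (-2, 33/2) → (4, 29/2); (-9, 21/2) → (-3, 17/2)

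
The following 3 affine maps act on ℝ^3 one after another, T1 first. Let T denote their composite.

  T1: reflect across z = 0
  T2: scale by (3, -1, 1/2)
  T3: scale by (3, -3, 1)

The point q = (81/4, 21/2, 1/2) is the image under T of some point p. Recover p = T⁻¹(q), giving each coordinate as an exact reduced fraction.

T1 = [1 0 0 0; 0 1 0 0; 0 0 -1 0; 0 0 0 1]
T2·T1 = [3 0 0 0; 0 -1 0 0; 0 0 -1/2 0; 0 0 0 1]
T3·…·T1 = [9 0 0 0; 0 3 0 0; 0 0 -1/2 0; 0 0 0 1]
det M = -27/2; M⁻¹ = [1/9 0 0 0; 0 1/3 0 0; 0 0 -2 0; 0 0 0 1]
M⁻¹ · (81/4, 21/2, 1/2)ᵀ = (9/4, 7/2, -1)ᵀ

p = (9/4, 7/2, -1)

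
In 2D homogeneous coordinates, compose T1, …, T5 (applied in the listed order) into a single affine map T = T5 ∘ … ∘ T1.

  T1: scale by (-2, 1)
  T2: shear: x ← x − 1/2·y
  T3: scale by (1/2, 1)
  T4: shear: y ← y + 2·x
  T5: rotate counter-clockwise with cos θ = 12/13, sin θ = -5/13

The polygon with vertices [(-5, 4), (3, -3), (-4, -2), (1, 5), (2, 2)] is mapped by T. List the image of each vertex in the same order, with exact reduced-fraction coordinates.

T1 scale by (-2, 1): (-5, 4) → (10, 4); (3, -3) → (-6, -3); (-4, -2) → (8, -2); (1, 5) → (-2, 5); (2, 2) → (-4, 2)
T2 shear: x ← x − 1/2·y: (10, 4) → (8, 4); (-6, -3) → (-9/2, -3); (8, -2) → (9, -2); (-2, 5) → (-9/2, 5); (-4, 2) → (-5, 2)
T3 scale by (1/2, 1): (8, 4) → (4, 4); (-9/2, -3) → (-9/4, -3); (9, -2) → (9/2, -2); (-9/2, 5) → (-9/4, 5); (-5, 2) → (-5/2, 2)
T4 shear: y ← y + 2·x: (4, 4) → (4, 12); (-9/4, -3) → (-9/4, -15/2); (9/2, -2) → (9/2, 7); (-9/4, 5) → (-9/4, 1/2); (-5/2, 2) → (-5/2, -3)
T5 rotate counter-clockwise with cos θ = 12/13, sin θ = -5/13: (4, 12) → (108/13, 124/13); (-9/4, -15/2) → (-129/26, -315/52); (9/2, 7) → (89/13, 123/26); (-9/4, 1/2) → (-49/26, 69/52); (-5/2, -3) → (-45/13, -47/26)

image vertices: (108/13, 124/13), (-129/26, -315/52), (89/13, 123/26), (-49/26, 69/52), (-45/13, -47/26)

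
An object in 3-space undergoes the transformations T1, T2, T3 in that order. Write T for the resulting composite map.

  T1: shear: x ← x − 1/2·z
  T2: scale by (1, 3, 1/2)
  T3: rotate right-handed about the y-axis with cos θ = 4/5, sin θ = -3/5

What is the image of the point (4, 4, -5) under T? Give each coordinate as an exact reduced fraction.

T(p) = (67/10, 12, 19/10)

T1 shear: x ← x − 1/2·z: (4, 4, -5) → (13/2, 4, -5)
T2 scale by (1, 3, 1/2): (13/2, 4, -5) → (13/2, 12, -5/2)
T3 rotate right-handed about the y-axis with cos θ = 4/5, sin θ = -3/5: (13/2, 12, -5/2) → (67/10, 12, 19/10)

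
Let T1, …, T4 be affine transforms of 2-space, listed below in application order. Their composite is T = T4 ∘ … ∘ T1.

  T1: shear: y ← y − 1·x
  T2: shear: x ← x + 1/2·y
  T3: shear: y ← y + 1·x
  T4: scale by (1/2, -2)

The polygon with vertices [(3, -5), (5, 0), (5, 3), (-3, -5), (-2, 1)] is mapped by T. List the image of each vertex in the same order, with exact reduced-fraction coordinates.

image vertices: (-1/2, 18), (5/4, 5), (2, -4), (-2, 12), (-1/4, -5)

T1 shear: y ← y − 1·x: (3, -5) → (3, -8); (5, 0) → (5, -5); (5, 3) → (5, -2); (-3, -5) → (-3, -2); (-2, 1) → (-2, 3)
T2 shear: x ← x + 1/2·y: (3, -8) → (-1, -8); (5, -5) → (5/2, -5); (5, -2) → (4, -2); (-3, -2) → (-4, -2); (-2, 3) → (-1/2, 3)
T3 shear: y ← y + 1·x: (-1, -8) → (-1, -9); (5/2, -5) → (5/2, -5/2); (4, -2) → (4, 2); (-4, -2) → (-4, -6); (-1/2, 3) → (-1/2, 5/2)
T4 scale by (1/2, -2): (-1, -9) → (-1/2, 18); (5/2, -5/2) → (5/4, 5); (4, 2) → (2, -4); (-4, -6) → (-2, 12); (-1/2, 5/2) → (-1/4, -5)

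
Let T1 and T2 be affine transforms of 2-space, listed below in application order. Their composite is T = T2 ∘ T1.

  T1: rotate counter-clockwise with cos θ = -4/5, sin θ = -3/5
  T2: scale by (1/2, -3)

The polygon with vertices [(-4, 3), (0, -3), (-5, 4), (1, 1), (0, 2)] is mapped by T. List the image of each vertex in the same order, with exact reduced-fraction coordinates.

T1 rotate counter-clockwise with cos θ = -4/5, sin θ = -3/5: (-4, 3) → (5, 0); (0, -3) → (-9/5, 12/5); (-5, 4) → (32/5, -1/5); (1, 1) → (-1/5, -7/5); (0, 2) → (6/5, -8/5)
T2 scale by (1/2, -3): (5, 0) → (5/2, 0); (-9/5, 12/5) → (-9/10, -36/5); (32/5, -1/5) → (16/5, 3/5); (-1/5, -7/5) → (-1/10, 21/5); (6/5, -8/5) → (3/5, 24/5)

image vertices: (5/2, 0), (-9/10, -36/5), (16/5, 3/5), (-1/10, 21/5), (3/5, 24/5)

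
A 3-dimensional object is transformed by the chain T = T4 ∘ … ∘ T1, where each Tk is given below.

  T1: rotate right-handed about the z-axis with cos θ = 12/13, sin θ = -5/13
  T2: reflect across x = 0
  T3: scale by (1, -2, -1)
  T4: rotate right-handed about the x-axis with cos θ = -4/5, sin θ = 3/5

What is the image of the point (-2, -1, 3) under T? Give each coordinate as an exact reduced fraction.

T1 rotate right-handed about the z-axis with cos θ = 12/13, sin θ = -5/13: (-2, -1, 3) → (-29/13, -2/13, 3)
T2 reflect across x = 0: (-29/13, -2/13, 3) → (29/13, -2/13, 3)
T3 scale by (1, -2, -1): (29/13, -2/13, 3) → (29/13, 4/13, -3)
T4 rotate right-handed about the x-axis with cos θ = -4/5, sin θ = 3/5: (29/13, 4/13, -3) → (29/13, 101/65, 168/65)

T(p) = (29/13, 101/65, 168/65)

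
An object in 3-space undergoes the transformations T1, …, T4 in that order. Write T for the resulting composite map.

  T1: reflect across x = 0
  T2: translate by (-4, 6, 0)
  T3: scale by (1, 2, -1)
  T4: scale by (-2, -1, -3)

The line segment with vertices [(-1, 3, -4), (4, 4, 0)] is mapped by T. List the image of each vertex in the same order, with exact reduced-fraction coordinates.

T1 reflect across x = 0: (-1, 3, -4) → (1, 3, -4); (4, 4, 0) → (-4, 4, 0)
T2 translate by (-4, 6, 0): (1, 3, -4) → (-3, 9, -4); (-4, 4, 0) → (-8, 10, 0)
T3 scale by (1, 2, -1): (-3, 9, -4) → (-3, 18, 4); (-8, 10, 0) → (-8, 20, 0)
T4 scale by (-2, -1, -3): (-3, 18, 4) → (6, -18, -12); (-8, 20, 0) → (16, -20, 0)

image vertices: (6, -18, -12), (16, -20, 0)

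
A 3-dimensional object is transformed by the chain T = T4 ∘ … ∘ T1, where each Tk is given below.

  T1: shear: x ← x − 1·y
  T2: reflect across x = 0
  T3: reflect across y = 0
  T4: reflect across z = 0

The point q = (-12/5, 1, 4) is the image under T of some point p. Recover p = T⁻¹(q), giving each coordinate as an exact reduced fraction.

p = (7/5, -1, -4)

T1 = [1 -1 0 0; 0 1 0 0; 0 0 1 0; 0 0 0 1]
T2·T1 = [-1 1 0 0; 0 1 0 0; 0 0 1 0; 0 0 0 1]
T3·…·T1 = [-1 1 0 0; 0 -1 0 0; 0 0 1 0; 0 0 0 1]
T4·…·T1 = [-1 1 0 0; 0 -1 0 0; 0 0 -1 0; 0 0 0 1]
det M = -1; M⁻¹ = [-1 -1 0 0; 0 -1 0 0; 0 0 -1 0; 0 0 0 1]
M⁻¹ · (-12/5, 1, 4)ᵀ = (7/5, -1, -4)ᵀ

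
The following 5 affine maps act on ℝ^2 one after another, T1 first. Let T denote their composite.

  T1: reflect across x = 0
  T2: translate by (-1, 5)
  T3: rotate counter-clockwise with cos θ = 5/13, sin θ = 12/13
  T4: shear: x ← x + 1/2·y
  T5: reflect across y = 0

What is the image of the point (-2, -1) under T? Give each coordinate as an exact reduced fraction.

T1 reflect across x = 0: (-2, -1) → (2, -1)
T2 translate by (-1, 5): (2, -1) → (1, 4)
T3 rotate counter-clockwise with cos θ = 5/13, sin θ = 12/13: (1, 4) → (-43/13, 32/13)
T4 shear: x ← x + 1/2·y: (-43/13, 32/13) → (-27/13, 32/13)
T5 reflect across y = 0: (-27/13, 32/13) → (-27/13, -32/13)

T(p) = (-27/13, -32/13)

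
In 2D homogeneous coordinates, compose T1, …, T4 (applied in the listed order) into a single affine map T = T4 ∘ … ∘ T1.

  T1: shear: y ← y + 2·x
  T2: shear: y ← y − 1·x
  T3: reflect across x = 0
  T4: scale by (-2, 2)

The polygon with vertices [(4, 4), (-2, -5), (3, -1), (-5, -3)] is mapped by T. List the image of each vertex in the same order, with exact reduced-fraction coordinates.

T1 shear: y ← y + 2·x: (4, 4) → (4, 12); (-2, -5) → (-2, -9); (3, -1) → (3, 5); (-5, -3) → (-5, -13)
T2 shear: y ← y − 1·x: (4, 12) → (4, 8); (-2, -9) → (-2, -7); (3, 5) → (3, 2); (-5, -13) → (-5, -8)
T3 reflect across x = 0: (4, 8) → (-4, 8); (-2, -7) → (2, -7); (3, 2) → (-3, 2); (-5, -8) → (5, -8)
T4 scale by (-2, 2): (-4, 8) → (8, 16); (2, -7) → (-4, -14); (-3, 2) → (6, 4); (5, -8) → (-10, -16)

image vertices: (8, 16), (-4, -14), (6, 4), (-10, -16)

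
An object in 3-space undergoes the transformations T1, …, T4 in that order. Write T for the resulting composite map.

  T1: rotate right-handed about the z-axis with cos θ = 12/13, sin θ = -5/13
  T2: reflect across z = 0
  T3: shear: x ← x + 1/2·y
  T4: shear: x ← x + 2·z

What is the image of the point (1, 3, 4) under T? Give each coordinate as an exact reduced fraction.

T1 rotate right-handed about the z-axis with cos θ = 12/13, sin θ = -5/13: (1, 3, 4) → (27/13, 31/13, 4)
T2 reflect across z = 0: (27/13, 31/13, 4) → (27/13, 31/13, -4)
T3 shear: x ← x + 1/2·y: (27/13, 31/13, -4) → (85/26, 31/13, -4)
T4 shear: x ← x + 2·z: (85/26, 31/13, -4) → (-123/26, 31/13, -4)

T(p) = (-123/26, 31/13, -4)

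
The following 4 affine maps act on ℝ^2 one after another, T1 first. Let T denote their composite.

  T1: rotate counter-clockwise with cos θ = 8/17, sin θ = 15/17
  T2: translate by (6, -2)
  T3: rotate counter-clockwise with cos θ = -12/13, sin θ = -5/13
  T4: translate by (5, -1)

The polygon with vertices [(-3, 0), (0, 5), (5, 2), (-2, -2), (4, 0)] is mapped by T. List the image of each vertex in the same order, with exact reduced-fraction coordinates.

T1 rotate counter-clockwise with cos θ = 8/17, sin θ = 15/17: (-3, 0) → (-24/17, -45/17); (0, 5) → (-75/17, 40/17); (5, 2) → (10/17, 91/17); (-2, -2) → (14/17, -46/17); (4, 0) → (32/17, 60/17)
T2 translate by (6, -2): (-24/17, -45/17) → (78/17, -79/17); (-75/17, 40/17) → (27/17, 6/17); (10/17, 91/17) → (112/17, 57/17); (14/17, -46/17) → (116/17, -80/17); (32/17, 60/17) → (134/17, 26/17)
T3 rotate counter-clockwise with cos θ = -12/13, sin θ = -5/13: (78/17, -79/17) → (-1331/221, 558/221); (27/17, 6/17) → (-294/221, -207/221); (112/17, 57/17) → (-1059/221, -1244/221); (116/17, -80/17) → (-1792/221, 380/221); (134/17, 26/17) → (-1478/221, -982/221)
T4 translate by (5, -1): (-1331/221, 558/221) → (-226/221, 337/221); (-294/221, -207/221) → (811/221, -428/221); (-1059/221, -1244/221) → (46/221, -1465/221); (-1792/221, 380/221) → (-687/221, 159/221); (-1478/221, -982/221) → (-373/221, -1203/221)

image vertices: (-226/221, 337/221), (811/221, -428/221), (46/221, -1465/221), (-687/221, 159/221), (-373/221, -1203/221)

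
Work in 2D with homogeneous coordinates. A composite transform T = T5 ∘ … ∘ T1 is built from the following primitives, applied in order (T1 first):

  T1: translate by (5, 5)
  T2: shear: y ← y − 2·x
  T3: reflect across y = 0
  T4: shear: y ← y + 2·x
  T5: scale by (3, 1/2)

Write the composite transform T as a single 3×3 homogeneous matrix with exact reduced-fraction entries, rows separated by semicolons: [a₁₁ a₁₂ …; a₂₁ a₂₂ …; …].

T = [3 0 15; 2 -1/2 15/2; 0 0 1]

T1 = [1 0 5; 0 1 5; 0 0 1]
T2·T1 = [1 0 5; -2 1 -5; 0 0 1]
T3·…·T1 = [1 0 5; 2 -1 5; 0 0 1]
T4·…·T1 = [1 0 5; 4 -1 15; 0 0 1]
T5·…·T1 = [3 0 15; 2 -1/2 15/2; 0 0 1]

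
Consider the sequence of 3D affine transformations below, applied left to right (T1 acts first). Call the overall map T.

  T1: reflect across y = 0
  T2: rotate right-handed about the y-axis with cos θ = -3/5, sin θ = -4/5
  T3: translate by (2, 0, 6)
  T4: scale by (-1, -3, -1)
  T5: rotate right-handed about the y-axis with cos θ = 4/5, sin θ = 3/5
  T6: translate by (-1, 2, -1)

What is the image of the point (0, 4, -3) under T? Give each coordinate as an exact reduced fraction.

T(p) = (-46/5, 14, -23/5)

T1 reflect across y = 0: (0, 4, -3) → (0, -4, -3)
T2 rotate right-handed about the y-axis with cos θ = -3/5, sin θ = -4/5: (0, -4, -3) → (12/5, -4, 9/5)
T3 translate by (2, 0, 6): (12/5, -4, 9/5) → (22/5, -4, 39/5)
T4 scale by (-1, -3, -1): (22/5, -4, 39/5) → (-22/5, 12, -39/5)
T5 rotate right-handed about the y-axis with cos θ = 4/5, sin θ = 3/5: (-22/5, 12, -39/5) → (-41/5, 12, -18/5)
T6 translate by (-1, 2, -1): (-41/5, 12, -18/5) → (-46/5, 14, -23/5)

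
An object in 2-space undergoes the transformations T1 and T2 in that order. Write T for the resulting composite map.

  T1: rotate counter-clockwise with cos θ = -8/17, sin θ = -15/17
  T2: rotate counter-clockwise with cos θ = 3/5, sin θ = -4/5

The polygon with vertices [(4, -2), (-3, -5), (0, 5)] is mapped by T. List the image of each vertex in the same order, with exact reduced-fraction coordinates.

T1 rotate counter-clockwise with cos θ = -8/17, sin θ = -15/17: (4, -2) → (-62/17, -44/17); (-3, -5) → (-3, 5); (0, 5) → (75/17, -40/17)
T2 rotate counter-clockwise with cos θ = 3/5, sin θ = -4/5: (-62/17, -44/17) → (-362/85, 116/85); (-3, 5) → (11/5, 27/5); (75/17, -40/17) → (13/17, -84/17)

image vertices: (-362/85, 116/85), (11/5, 27/5), (13/17, -84/17)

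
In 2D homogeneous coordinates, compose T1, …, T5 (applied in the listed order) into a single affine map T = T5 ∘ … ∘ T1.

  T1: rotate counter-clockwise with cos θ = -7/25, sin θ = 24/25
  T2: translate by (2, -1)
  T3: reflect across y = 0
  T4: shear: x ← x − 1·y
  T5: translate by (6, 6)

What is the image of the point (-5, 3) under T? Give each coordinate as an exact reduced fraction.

T1 rotate counter-clockwise with cos θ = -7/25, sin θ = 24/25: (-5, 3) → (-37/25, -141/25)
T2 translate by (2, -1): (-37/25, -141/25) → (13/25, -166/25)
T3 reflect across y = 0: (13/25, -166/25) → (13/25, 166/25)
T4 shear: x ← x − 1·y: (13/25, 166/25) → (-153/25, 166/25)
T5 translate by (6, 6): (-153/25, 166/25) → (-3/25, 316/25)

T(p) = (-3/25, 316/25)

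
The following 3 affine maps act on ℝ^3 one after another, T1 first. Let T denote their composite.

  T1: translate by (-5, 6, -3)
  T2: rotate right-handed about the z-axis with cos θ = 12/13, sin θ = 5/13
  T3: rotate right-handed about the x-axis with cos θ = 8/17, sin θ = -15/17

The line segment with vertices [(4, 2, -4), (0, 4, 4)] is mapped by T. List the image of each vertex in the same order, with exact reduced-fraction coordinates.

image vertices: (-4, -49/17, -161/17), (-110/13, 955/221, -1321/221)

T1 translate by (-5, 6, -3): (4, 2, -4) → (-1, 8, -7); (0, 4, 4) → (-5, 10, 1)
T2 rotate right-handed about the z-axis with cos θ = 12/13, sin θ = 5/13: (-1, 8, -7) → (-4, 7, -7); (-5, 10, 1) → (-110/13, 95/13, 1)
T3 rotate right-handed about the x-axis with cos θ = 8/17, sin θ = -15/17: (-4, 7, -7) → (-4, -49/17, -161/17); (-110/13, 95/13, 1) → (-110/13, 955/221, -1321/221)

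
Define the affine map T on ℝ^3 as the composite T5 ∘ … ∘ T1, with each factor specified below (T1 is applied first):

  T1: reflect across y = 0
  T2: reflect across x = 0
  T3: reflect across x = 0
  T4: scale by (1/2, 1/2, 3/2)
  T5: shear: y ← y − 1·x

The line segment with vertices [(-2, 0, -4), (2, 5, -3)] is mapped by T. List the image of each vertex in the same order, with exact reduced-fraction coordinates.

T1 reflect across y = 0: (-2, 0, -4) → (-2, 0, -4); (2, 5, -3) → (2, -5, -3)
T2 reflect across x = 0: (-2, 0, -4) → (2, 0, -4); (2, -5, -3) → (-2, -5, -3)
T3 reflect across x = 0: (2, 0, -4) → (-2, 0, -4); (-2, -5, -3) → (2, -5, -3)
T4 scale by (1/2, 1/2, 3/2): (-2, 0, -4) → (-1, 0, -6); (2, -5, -3) → (1, -5/2, -9/2)
T5 shear: y ← y − 1·x: (-1, 0, -6) → (-1, 1, -6); (1, -5/2, -9/2) → (1, -7/2, -9/2)

image vertices: (-1, 1, -6), (1, -7/2, -9/2)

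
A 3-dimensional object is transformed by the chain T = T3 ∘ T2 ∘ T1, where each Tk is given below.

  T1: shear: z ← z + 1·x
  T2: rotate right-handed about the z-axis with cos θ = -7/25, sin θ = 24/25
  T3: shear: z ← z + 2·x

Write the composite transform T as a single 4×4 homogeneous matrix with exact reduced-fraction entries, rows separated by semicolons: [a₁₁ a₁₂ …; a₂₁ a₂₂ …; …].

T1 = [1 0 0 0; 0 1 0 0; 1 0 1 0; 0 0 0 1]
T2·T1 = [-7/25 -24/25 0 0; 24/25 -7/25 0 0; 1 0 1 0; 0 0 0 1]
T3·…·T1 = [-7/25 -24/25 0 0; 24/25 -7/25 0 0; 11/25 -48/25 1 0; 0 0 0 1]

T = [-7/25 -24/25 0 0; 24/25 -7/25 0 0; 11/25 -48/25 1 0; 0 0 0 1]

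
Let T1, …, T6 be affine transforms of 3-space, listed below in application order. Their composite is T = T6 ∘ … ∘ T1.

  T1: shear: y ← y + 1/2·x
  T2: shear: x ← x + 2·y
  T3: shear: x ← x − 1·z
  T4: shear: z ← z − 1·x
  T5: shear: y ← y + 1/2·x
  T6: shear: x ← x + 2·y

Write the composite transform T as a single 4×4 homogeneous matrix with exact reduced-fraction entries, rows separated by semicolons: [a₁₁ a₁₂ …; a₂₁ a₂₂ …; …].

T1 = [1 0 0 0; 1/2 1 0 0; 0 0 1 0; 0 0 0 1]
T2·T1 = [2 2 0 0; 1/2 1 0 0; 0 0 1 0; 0 0 0 1]
T3·…·T1 = [2 2 -1 0; 1/2 1 0 0; 0 0 1 0; 0 0 0 1]
T4·…·T1 = [2 2 -1 0; 1/2 1 0 0; -2 -2 2 0; 0 0 0 1]
T5·…·T1 = [2 2 -1 0; 3/2 2 -1/2 0; -2 -2 2 0; 0 0 0 1]
T6·…·T1 = [5 6 -2 0; 3/2 2 -1/2 0; -2 -2 2 0; 0 0 0 1]

T = [5 6 -2 0; 3/2 2 -1/2 0; -2 -2 2 0; 0 0 0 1]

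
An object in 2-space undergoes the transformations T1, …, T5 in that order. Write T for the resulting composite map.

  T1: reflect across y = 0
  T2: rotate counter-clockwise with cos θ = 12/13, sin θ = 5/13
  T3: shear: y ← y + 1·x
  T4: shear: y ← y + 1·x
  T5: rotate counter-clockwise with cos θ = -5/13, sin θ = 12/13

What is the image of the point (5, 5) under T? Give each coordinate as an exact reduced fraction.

T1 reflect across y = 0: (5, 5) → (5, -5)
T2 rotate counter-clockwise with cos θ = 12/13, sin θ = 5/13: (5, -5) → (85/13, -35/13)
T3 shear: y ← y + 1·x: (85/13, -35/13) → (85/13, 50/13)
T4 shear: y ← y + 1·x: (85/13, 50/13) → (85/13, 135/13)
T5 rotate counter-clockwise with cos θ = -5/13, sin θ = 12/13: (85/13, 135/13) → (-2045/169, 345/169)

T(p) = (-2045/169, 345/169)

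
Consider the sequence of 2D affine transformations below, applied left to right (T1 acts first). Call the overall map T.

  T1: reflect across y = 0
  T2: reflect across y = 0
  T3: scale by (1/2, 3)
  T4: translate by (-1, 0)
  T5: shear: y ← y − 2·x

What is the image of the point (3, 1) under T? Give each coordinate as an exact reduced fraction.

T(p) = (1/2, 2)

T1 reflect across y = 0: (3, 1) → (3, -1)
T2 reflect across y = 0: (3, -1) → (3, 1)
T3 scale by (1/2, 3): (3, 1) → (3/2, 3)
T4 translate by (-1, 0): (3/2, 3) → (1/2, 3)
T5 shear: y ← y − 2·x: (1/2, 3) → (1/2, 2)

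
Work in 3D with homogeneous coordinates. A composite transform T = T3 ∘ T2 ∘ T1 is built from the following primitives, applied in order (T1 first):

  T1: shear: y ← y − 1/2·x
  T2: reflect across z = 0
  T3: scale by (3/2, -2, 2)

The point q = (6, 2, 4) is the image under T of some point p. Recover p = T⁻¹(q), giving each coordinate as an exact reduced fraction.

T1 = [1 0 0 0; -1/2 1 0 0; 0 0 1 0; 0 0 0 1]
T2·T1 = [1 0 0 0; -1/2 1 0 0; 0 0 -1 0; 0 0 0 1]
T3·…·T1 = [3/2 0 0 0; 1 -2 0 0; 0 0 -2 0; 0 0 0 1]
det M = 6; M⁻¹ = [2/3 0 0 0; 1/3 -1/2 0 0; 0 0 -1/2 0; 0 0 0 1]
M⁻¹ · (6, 2, 4)ᵀ = (4, 1, -2)ᵀ

p = (4, 1, -2)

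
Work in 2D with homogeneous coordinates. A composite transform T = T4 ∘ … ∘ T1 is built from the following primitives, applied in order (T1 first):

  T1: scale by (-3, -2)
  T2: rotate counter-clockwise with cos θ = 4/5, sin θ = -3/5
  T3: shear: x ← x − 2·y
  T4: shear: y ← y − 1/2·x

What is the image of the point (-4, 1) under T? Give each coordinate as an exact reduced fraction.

T(p) = (26, -109/5)

T1 scale by (-3, -2): (-4, 1) → (12, -2)
T2 rotate counter-clockwise with cos θ = 4/5, sin θ = -3/5: (12, -2) → (42/5, -44/5)
T3 shear: x ← x − 2·y: (42/5, -44/5) → (26, -44/5)
T4 shear: y ← y − 1/2·x: (26, -44/5) → (26, -109/5)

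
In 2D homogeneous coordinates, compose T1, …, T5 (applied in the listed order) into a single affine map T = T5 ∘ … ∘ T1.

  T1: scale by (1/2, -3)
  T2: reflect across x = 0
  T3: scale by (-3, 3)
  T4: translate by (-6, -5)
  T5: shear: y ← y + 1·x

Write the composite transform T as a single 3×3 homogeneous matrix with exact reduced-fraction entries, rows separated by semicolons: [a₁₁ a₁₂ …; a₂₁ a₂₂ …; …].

T = [3/2 0 -6; 3/2 -9 -11; 0 0 1]

T1 = [1/2 0 0; 0 -3 0; 0 0 1]
T2·T1 = [-1/2 0 0; 0 -3 0; 0 0 1]
T3·…·T1 = [3/2 0 0; 0 -9 0; 0 0 1]
T4·…·T1 = [3/2 0 -6; 0 -9 -5; 0 0 1]
T5·…·T1 = [3/2 0 -6; 3/2 -9 -11; 0 0 1]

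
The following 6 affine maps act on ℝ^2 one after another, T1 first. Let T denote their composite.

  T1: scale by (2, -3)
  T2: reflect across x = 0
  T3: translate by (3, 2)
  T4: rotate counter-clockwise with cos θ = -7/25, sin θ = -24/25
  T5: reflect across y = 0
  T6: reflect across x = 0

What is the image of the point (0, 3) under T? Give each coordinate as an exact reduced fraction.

T(p) = (189/25, 23/25)

T1 scale by (2, -3): (0, 3) → (0, -9)
T2 reflect across x = 0: (0, -9) → (0, -9)
T3 translate by (3, 2): (0, -9) → (3, -7)
T4 rotate counter-clockwise with cos θ = -7/25, sin θ = -24/25: (3, -7) → (-189/25, -23/25)
T5 reflect across y = 0: (-189/25, -23/25) → (-189/25, 23/25)
T6 reflect across x = 0: (-189/25, 23/25) → (189/25, 23/25)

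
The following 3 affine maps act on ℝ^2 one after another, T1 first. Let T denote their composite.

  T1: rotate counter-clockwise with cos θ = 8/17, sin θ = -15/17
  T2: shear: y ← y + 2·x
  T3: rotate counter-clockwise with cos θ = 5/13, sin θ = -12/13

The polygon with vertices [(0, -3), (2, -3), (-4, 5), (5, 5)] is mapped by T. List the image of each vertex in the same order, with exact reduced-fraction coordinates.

image vertices: (-1593/221, -30/221), (-1489/221, -212/221), (2447/221, 414/221), (2915/221, -405/221)

T1 rotate counter-clockwise with cos θ = 8/17, sin θ = -15/17: (0, -3) → (-45/17, -24/17); (2, -3) → (-29/17, -54/17); (-4, 5) → (43/17, 100/17); (5, 5) → (115/17, -35/17)
T2 shear: y ← y + 2·x: (-45/17, -24/17) → (-45/17, -114/17); (-29/17, -54/17) → (-29/17, -112/17); (43/17, 100/17) → (43/17, 186/17); (115/17, -35/17) → (115/17, 195/17)
T3 rotate counter-clockwise with cos θ = 5/13, sin θ = -12/13: (-45/17, -114/17) → (-1593/221, -30/221); (-29/17, -112/17) → (-1489/221, -212/221); (43/17, 186/17) → (2447/221, 414/221); (115/17, 195/17) → (2915/221, -405/221)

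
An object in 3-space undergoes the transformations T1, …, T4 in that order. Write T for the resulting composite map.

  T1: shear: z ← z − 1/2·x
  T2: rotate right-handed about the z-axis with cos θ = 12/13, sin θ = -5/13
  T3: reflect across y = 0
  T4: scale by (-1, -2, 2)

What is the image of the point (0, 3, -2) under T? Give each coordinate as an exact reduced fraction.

T(p) = (-15/13, 72/13, -4)

T1 shear: z ← z − 1/2·x: (0, 3, -2) → (0, 3, -2)
T2 rotate right-handed about the z-axis with cos θ = 12/13, sin θ = -5/13: (0, 3, -2) → (15/13, 36/13, -2)
T3 reflect across y = 0: (15/13, 36/13, -2) → (15/13, -36/13, -2)
T4 scale by (-1, -2, 2): (15/13, -36/13, -2) → (-15/13, 72/13, -4)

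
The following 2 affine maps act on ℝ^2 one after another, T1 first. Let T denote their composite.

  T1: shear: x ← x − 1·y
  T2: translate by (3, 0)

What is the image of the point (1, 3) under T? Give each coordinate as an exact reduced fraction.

T1 shear: x ← x − 1·y: (1, 3) → (-2, 3)
T2 translate by (3, 0): (-2, 3) → (1, 3)

T(p) = (1, 3)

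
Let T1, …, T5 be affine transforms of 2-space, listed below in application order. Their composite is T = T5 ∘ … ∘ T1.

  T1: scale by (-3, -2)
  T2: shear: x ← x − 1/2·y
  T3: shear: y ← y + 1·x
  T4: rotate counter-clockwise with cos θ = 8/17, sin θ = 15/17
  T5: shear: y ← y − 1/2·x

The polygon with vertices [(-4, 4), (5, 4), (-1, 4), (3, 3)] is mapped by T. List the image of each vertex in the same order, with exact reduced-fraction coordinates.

image vertices: (8/17, 300/17), (197/17, -831/34), (71/17, 123/34), (132/17, -252/17)

T1 scale by (-3, -2): (-4, 4) → (12, -8); (5, 4) → (-15, -8); (-1, 4) → (3, -8); (3, 3) → (-9, -6)
T2 shear: x ← x − 1/2·y: (12, -8) → (16, -8); (-15, -8) → (-11, -8); (3, -8) → (7, -8); (-9, -6) → (-6, -6)
T3 shear: y ← y + 1·x: (16, -8) → (16, 8); (-11, -8) → (-11, -19); (7, -8) → (7, -1); (-6, -6) → (-6, -12)
T4 rotate counter-clockwise with cos θ = 8/17, sin θ = 15/17: (16, 8) → (8/17, 304/17); (-11, -19) → (197/17, -317/17); (7, -1) → (71/17, 97/17); (-6, -12) → (132/17, -186/17)
T5 shear: y ← y − 1/2·x: (8/17, 304/17) → (8/17, 300/17); (197/17, -317/17) → (197/17, -831/34); (71/17, 97/17) → (71/17, 123/34); (132/17, -186/17) → (132/17, -252/17)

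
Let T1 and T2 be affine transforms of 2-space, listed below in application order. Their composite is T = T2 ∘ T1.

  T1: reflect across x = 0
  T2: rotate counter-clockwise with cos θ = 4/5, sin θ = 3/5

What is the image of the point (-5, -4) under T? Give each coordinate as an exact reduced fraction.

T(p) = (32/5, -1/5)

T1 reflect across x = 0: (-5, -4) → (5, -4)
T2 rotate counter-clockwise with cos θ = 4/5, sin θ = 3/5: (5, -4) → (32/5, -1/5)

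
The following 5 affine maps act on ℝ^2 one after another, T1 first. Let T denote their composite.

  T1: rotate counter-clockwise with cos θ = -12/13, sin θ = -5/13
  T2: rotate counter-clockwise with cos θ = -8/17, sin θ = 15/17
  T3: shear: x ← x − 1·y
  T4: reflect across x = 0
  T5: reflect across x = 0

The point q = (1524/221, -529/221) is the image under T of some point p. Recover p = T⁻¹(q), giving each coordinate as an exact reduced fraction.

T1 = [-12/13 5/13 0; -5/13 -12/13 0; 0 0 1]
T2·T1 = [171/221 140/221 0; -140/221 171/221 0; 0 0 1]
T3·…·T1 = [311/221 -31/221 0; -140/221 171/221 0; 0 0 1]
T4·…·T1 = [-311/221 31/221 0; -140/221 171/221 0; 0 0 1]
T5·…·T1 = [311/221 -31/221 0; -140/221 171/221 0; 0 0 1]
det M = 1; M⁻¹ = [171/221 31/221 0; 140/221 311/221 0; 0 0 1]
M⁻¹ · (1524/221, -529/221)ᵀ = (5, 1)ᵀ

p = (5, 1)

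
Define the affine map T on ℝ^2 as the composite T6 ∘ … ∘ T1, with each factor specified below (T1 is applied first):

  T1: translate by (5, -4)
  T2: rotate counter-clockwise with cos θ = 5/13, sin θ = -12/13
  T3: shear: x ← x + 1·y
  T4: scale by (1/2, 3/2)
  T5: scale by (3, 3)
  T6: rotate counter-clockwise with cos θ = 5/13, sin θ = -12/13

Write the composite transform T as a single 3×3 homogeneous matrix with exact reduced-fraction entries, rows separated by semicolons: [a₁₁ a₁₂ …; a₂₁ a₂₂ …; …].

T1 = [1 0 5; 0 1 -4; 0 0 1]
T2·T1 = [5/13 12/13 -23/13; -12/13 5/13 -80/13; 0 0 1]
T3·…·T1 = [-7/13 17/13 -103/13; -12/13 5/13 -80/13; 0 0 1]
T4·…·T1 = [-7/26 17/26 -103/26; -18/13 15/26 -120/13; 0 0 1]
T5·…·T1 = [-21/26 51/26 -309/26; -54/13 45/26 -360/13; 0 0 1]
T6·…·T1 = [-1401/338 795/338 -10185/338; -144/169 -387/338 54/169; 0 0 1]

T = [-1401/338 795/338 -10185/338; -144/169 -387/338 54/169; 0 0 1]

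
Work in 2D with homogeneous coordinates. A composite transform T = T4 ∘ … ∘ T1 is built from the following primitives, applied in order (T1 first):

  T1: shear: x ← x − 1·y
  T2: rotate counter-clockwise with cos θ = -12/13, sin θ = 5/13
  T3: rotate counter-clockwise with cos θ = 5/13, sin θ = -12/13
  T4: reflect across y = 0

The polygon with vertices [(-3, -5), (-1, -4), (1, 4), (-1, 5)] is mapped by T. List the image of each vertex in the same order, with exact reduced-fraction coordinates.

T1 shear: x ← x − 1·y: (-3, -5) → (2, -5); (-1, -4) → (3, -4); (1, 4) → (-3, 4); (-1, 5) → (-6, 5)
T2 rotate counter-clockwise with cos θ = -12/13, sin θ = 5/13: (2, -5) → (1/13, 70/13); (3, -4) → (-16/13, 63/13); (-3, 4) → (16/13, -63/13); (-6, 5) → (47/13, -90/13)
T3 rotate counter-clockwise with cos θ = 5/13, sin θ = -12/13: (1/13, 70/13) → (5, 2); (-16/13, 63/13) → (4, 3); (16/13, -63/13) → (-4, -3); (47/13, -90/13) → (-5, -6)
T4 reflect across y = 0: (5, 2) → (5, -2); (4, 3) → (4, -3); (-4, -3) → (-4, 3); (-5, -6) → (-5, 6)

image vertices: (5, -2), (4, -3), (-4, 3), (-5, 6)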